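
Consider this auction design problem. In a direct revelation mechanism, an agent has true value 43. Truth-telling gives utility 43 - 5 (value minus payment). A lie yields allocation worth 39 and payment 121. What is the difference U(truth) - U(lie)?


Step 1: U(truth) = value - payment = 43 - 5 = 38
Step 2: U(lie) = allocation - payment = 39 - 121 = -82
Step 3: IC gap = 38 - (-82) = 120

120


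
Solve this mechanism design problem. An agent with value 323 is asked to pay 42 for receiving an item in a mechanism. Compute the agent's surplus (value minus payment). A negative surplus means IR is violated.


Step 1: Surplus = value - payment = 323 - 42 = 281
Step 2: IR is satisfied (surplus >= 0)

281


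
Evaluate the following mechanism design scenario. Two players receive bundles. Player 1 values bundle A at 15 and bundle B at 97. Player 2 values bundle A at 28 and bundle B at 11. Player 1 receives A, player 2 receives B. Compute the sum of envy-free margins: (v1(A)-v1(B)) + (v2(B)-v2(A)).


Step 1: Player 1's margin = v1(A) - v1(B) = 15 - 97 = -82
Step 2: Player 2's margin = v2(B) - v2(A) = 11 - 28 = -17
Step 3: Total margin = -82 + -17 = -99

-99


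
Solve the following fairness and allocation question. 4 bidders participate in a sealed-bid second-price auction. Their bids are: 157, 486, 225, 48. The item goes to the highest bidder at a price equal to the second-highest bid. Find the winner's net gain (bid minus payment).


Step 1: Sort bids in descending order: 486, 225, 157, 48
Step 2: The winning bid is the highest: 486
Step 3: The payment equals the second-highest bid: 225
Step 4: Surplus = winner's bid - payment = 486 - 225 = 261

261


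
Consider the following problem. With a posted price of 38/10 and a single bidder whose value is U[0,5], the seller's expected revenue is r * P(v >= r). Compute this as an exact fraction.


Step 1: Posted price r = 19/5, value support [0,5]
Step 2: P(v >= r) = (5 - 19/5)/5 = 6/25
Step 3: Expected revenue = r * P(v >= r) = 19/5 * 6/25
Step 4: Revenue = 114/125

114/125


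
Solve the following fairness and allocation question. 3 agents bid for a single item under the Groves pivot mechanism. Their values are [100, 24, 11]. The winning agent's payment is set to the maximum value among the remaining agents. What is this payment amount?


Step 1: The efficient winner is agent 0 with value 100
Step 2: Other agents' values: [24, 11]
Step 3: Pivot payment = max(others) = 24
Step 4: The winner pays 24

24


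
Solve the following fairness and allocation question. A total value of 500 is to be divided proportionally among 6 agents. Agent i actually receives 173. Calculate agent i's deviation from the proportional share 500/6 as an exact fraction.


Step 1: Proportional share = 500/6 = 250/3
Step 2: Agent's actual allocation = 173
Step 3: Excess = 173 - 250/3 = 269/3

269/3


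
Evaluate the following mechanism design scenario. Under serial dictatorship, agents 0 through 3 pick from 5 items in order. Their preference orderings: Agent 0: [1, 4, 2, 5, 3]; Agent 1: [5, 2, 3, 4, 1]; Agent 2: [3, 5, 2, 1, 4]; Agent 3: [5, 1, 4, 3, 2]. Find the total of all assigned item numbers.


Step 1: Agent 0 picks item 1
Step 2: Agent 1 picks item 5
Step 3: Agent 2 picks item 3
Step 4: Agent 3 picks item 4
Step 5: Sum = 1 + 5 + 3 + 4 = 13

13


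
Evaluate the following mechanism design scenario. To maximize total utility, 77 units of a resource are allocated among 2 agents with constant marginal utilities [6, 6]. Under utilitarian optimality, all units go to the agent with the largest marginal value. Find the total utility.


Step 1: The marginal utilities are [6, 6]
Step 2: The highest marginal utility is 6
Step 3: All 77 units go to that agent
Step 4: Total utility = 6 * 77 = 462

462


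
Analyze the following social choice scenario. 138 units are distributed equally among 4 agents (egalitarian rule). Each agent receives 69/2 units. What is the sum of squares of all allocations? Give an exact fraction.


Step 1: Each agent's share = 138/4 = 69/2
Step 2: Square of each share = (69/2)^2 = 4761/4
Step 3: Sum of squares = 4 * 4761/4 = 4761

4761


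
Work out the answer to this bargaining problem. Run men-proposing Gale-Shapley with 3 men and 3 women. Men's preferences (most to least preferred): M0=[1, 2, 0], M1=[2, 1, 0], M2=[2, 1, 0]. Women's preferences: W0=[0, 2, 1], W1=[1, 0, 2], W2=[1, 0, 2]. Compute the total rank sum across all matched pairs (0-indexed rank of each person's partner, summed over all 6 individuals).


Step 1: Run Gale-Shapley (men propose, women hold best offer):
  M0 proposes to W1; she accepts
  M1 proposes to W2; she accepts
  M2 proposes to W2; rejected
  M2 proposes to W1; rejected
  M2 proposes to W0; she accepts
Step 2: Final matching: W0-M2, W1-M0, W2-M1
Step 3: 0-indexed ranks (man's rank of his match, then woman's): 2 + 1 + 0 + 1 + 0 + 0
Step 4: Total rank sum = 4

4


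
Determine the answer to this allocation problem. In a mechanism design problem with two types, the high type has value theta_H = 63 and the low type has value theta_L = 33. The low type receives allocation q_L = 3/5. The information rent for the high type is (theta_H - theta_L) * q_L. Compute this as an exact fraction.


Step 1: theta_H - theta_L = 63 - 33 = 30
Step 2: Information rent = (theta_H - theta_L) * q_L
Step 3: = 30 * 3/5
Step 4: = 18

18


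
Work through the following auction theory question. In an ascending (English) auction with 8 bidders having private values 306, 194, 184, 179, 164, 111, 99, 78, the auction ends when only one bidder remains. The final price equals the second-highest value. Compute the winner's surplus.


Step 1: Identify the highest value: 306
Step 2: Identify the second-highest value: 194
Step 3: The final price = second-highest value = 194
Step 4: Surplus = 306 - 194 = 112

112


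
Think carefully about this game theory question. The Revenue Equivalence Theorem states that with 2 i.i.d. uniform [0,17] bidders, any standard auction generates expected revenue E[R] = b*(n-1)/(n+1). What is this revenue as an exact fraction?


Step 1: By Revenue Equivalence, expected revenue = b*(n-1)/(n+1)
Step 2: Substituting n = 2, b = 17
Step 3: Revenue = 17*(2-1)/(2+1) = 17*1/3
Step 4: Revenue = 17/3

17/3


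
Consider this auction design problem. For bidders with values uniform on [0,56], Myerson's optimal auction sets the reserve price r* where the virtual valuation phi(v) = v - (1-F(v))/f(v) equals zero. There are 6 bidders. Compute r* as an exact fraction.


Step 1: For U[0,56], F(v) = v/56 and f(v) = 1/56
Step 2: phi(v) = v - (1 - v/56)/(1/56) = v - (56 - v) = 2v - 56
Step 3: Set phi(r*) = 0: 2r* - 56 = 0
Step 4: r* = 56/2 = 28 (the number of bidders n = 6 does not enter)

28


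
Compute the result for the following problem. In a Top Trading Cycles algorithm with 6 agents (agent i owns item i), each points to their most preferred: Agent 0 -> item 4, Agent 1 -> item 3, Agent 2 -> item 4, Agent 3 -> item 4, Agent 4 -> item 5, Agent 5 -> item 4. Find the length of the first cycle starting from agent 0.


Step 1: Trace the pointer graph from agent 0: 0 -> 4 -> 5 -> 4
Step 2: A cycle is detected when we revisit agent 4
Step 3: The cycle is: 4 -> 5 -> 4
Step 4: Cycle length = 2

2


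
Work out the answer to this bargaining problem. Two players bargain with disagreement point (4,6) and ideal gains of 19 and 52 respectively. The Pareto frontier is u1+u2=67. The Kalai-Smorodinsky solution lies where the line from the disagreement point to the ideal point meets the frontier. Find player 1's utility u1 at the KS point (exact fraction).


Step 1: At the KS point, (u1-d1)/r1 = (u2-d2)/r2 = t and u1+u2 = 67
Step 2: u1 = d1 + r1*t and u2 = d2 + r2*t, so (d1 + r1*t) + (d2 + r2*t) = 67
Step 3: t = (67 - 4 - 6)/(19 + 52) = 57/71
Step 4: u1 = d1 + r1*t = 4 + 19 * 57/71 = 1367/71
Step 5: (Check: u2 = d2 + r2*t = 3390/71; u1+u2 = 1367/71 + 3390/71 = 67, on the frontier.)

1367/71


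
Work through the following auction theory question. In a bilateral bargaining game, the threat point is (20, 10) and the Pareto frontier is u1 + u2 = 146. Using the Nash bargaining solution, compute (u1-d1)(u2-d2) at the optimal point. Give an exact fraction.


Step 1: The Nash solution splits surplus symmetrically above the disagreement point
Step 2: u1 = (total + d1 - d2)/2 = (146 + 20 - 10)/2 = 78
Step 3: u2 = (total - d1 + d2)/2 = (146 - 20 + 10)/2 = 68
Step 4: Nash product = (78 - 20) * (68 - 10)
Step 5: = 58 * 58 = 3364

3364


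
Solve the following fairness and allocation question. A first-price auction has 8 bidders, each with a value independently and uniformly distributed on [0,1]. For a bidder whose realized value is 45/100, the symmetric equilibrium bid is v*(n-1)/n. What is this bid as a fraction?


Step 1: The symmetric BNE bidding function is b(v) = v * (n-1) / n
Step 2: Substitute v = 9/20 and n = 8
Step 3: b = 9/20 * 7/8
Step 4: b = 63/160

63/160


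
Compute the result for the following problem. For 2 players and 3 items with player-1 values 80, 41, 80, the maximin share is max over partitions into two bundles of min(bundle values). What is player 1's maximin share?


Step 1: Item values = 80, 41, 80
Step 2: Enumerate all 2-bundle partitions and take the smaller bundle:
  Partition 1: {80} vs {41,80} -> bundles 80, 121; min = 80
  Partition 2: {41} vs {80,80} -> bundles 41, 160; min = 41
  Partition 3: {80} vs {80,41} -> bundles 80, 121; min = 80
Step 3: MMS = max(80, 41, 80) = 80

80


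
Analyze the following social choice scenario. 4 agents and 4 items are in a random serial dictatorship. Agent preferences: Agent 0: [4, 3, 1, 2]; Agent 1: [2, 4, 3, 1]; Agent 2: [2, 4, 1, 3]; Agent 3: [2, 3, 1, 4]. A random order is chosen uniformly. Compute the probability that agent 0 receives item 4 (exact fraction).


Step 1: Agent 0 wants item 4
Step 2: There are 24 possible orderings of agents
Step 3: In 14 orderings, agent 0 gets item 4
Step 4: Probability = 14/24 = 7/12

7/12


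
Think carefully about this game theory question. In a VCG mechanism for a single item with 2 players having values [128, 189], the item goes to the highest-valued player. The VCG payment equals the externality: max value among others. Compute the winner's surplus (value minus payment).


Step 1: The winner is the agent with the highest value: agent 1 with value 189
Step 2: Values of other agents: [128]
Step 3: VCG payment = max of others' values = 128
Step 4: Surplus = 189 - 128 = 61

61


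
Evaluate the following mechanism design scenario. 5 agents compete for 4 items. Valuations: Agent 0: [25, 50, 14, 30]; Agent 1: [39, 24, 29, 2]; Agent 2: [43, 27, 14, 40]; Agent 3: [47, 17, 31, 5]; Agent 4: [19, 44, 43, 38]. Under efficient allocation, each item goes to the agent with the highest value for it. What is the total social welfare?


Step 1: For each item, find the maximum value among all agents.
Step 2: Item 0 -> Agent 3 (value 47)
Step 3: Item 1 -> Agent 0 (value 50)
Step 4: Item 2 -> Agent 4 (value 43)
Step 5: Item 3 -> Agent 2 (value 40)
Step 6: Total welfare = 47 + 50 + 43 + 40 = 180

180


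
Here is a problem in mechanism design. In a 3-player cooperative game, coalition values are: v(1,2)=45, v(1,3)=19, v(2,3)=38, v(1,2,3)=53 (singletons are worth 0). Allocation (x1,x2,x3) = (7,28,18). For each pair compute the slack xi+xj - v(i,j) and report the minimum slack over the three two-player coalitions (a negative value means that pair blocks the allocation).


Step 1: Slack for coalition (1,2): x1+x2 - v12 = 35 - 45 = -10
Step 2: Slack for coalition (1,3): x1+x3 - v13 = 25 - 19 = 6
Step 3: Slack for coalition (2,3): x2+x3 - v23 = 46 - 38 = 8
Step 4: Minimum slack = min(-10, 6, 8) = -10, attained by (1,2); coalition (1,2) can block (slack < 0), so the allocation is not in the core

-10


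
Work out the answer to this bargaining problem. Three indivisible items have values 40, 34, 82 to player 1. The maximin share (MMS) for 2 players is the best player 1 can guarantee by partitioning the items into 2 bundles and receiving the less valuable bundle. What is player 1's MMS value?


Step 1: Item values = 40, 34, 82
Step 2: Enumerate all 2-bundle partitions and take the smaller bundle:
  Partition 1: {40} vs {34,82} -> bundles 40, 116; min = 40
  Partition 2: {34} vs {40,82} -> bundles 34, 122; min = 34
  Partition 3: {82} vs {40,34} -> bundles 82, 74; min = 74
Step 3: MMS = max(40, 34, 74) = 74

74


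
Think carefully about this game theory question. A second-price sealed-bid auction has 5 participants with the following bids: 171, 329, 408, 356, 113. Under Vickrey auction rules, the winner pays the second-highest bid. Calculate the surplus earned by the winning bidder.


Step 1: Sort bids in descending order: 408, 356, 329, 171, 113
Step 2: The winning bid is the highest: 408
Step 3: The payment equals the second-highest bid: 356
Step 4: Surplus = winner's bid - payment = 408 - 356 = 52

52


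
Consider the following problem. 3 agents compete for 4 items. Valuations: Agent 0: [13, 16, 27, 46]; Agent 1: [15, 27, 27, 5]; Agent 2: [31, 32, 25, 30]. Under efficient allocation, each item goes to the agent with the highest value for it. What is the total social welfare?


Step 1: For each item, find the maximum value among all agents.
Step 2: Item 0 -> Agent 2 (value 31)
Step 3: Item 1 -> Agent 2 (value 32)
Step 4: Item 2 -> Agent 0 (value 27)
Step 5: Item 3 -> Agent 0 (value 46)
Step 6: Total welfare = 31 + 32 + 27 + 46 = 136

136


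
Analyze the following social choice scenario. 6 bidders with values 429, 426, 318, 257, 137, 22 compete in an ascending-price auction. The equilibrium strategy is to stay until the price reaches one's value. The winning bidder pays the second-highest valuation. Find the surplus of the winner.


Step 1: Identify the highest value: 429
Step 2: Identify the second-highest value: 426
Step 3: The final price = second-highest value = 426
Step 4: Surplus = 429 - 426 = 3

3


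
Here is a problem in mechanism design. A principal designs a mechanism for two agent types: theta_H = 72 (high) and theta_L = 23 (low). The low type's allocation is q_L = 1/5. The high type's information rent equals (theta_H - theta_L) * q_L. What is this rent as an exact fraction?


Step 1: theta_H - theta_L = 72 - 23 = 49
Step 2: Information rent = (theta_H - theta_L) * q_L
Step 3: = 49 * 1/5
Step 4: = 49/5

49/5


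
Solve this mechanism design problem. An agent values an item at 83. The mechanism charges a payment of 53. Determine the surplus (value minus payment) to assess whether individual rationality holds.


Step 1: Surplus = value - payment = 83 - 53 = 30
Step 2: IR is satisfied (surplus >= 0)

30


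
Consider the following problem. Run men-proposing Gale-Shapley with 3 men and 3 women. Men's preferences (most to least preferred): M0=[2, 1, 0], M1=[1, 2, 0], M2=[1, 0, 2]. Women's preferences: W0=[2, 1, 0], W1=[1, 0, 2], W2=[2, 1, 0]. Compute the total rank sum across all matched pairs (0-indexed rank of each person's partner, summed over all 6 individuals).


Step 1: Run Gale-Shapley (men propose, women hold best offer):
  M0 proposes to W2; she accepts
  M1 proposes to W1; she accepts
  M2 proposes to W1; rejected
  M2 proposes to W0; she accepts
Step 2: Final matching: W0-M2, W1-M1, W2-M0
Step 3: 0-indexed ranks (man's rank of his match, then woman's): 1 + 0 + 0 + 0 + 0 + 2
Step 4: Total rank sum = 3

3


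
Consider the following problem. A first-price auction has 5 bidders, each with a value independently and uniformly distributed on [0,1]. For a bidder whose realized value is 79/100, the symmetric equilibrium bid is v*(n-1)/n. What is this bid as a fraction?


Step 1: The symmetric BNE bidding function is b(v) = v * (n-1) / n
Step 2: Substitute v = 79/100 and n = 5
Step 3: b = 79/100 * 4/5
Step 4: b = 79/125

79/125


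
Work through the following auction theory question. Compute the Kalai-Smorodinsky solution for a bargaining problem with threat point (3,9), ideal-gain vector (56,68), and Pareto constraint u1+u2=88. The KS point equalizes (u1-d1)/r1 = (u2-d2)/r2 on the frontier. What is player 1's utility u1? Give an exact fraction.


Step 1: At the KS point, (u1-d1)/r1 = (u2-d2)/r2 = t and u1+u2 = 88
Step 2: u1 = d1 + r1*t and u2 = d2 + r2*t, so (d1 + r1*t) + (d2 + r2*t) = 88
Step 3: t = (88 - 3 - 9)/(56 + 68) = 76/124 = 19/31
Step 4: u1 = d1 + r1*t = 3 + 56 * 19/31 = 1157/31
Step 5: (Check: u2 = d2 + r2*t = 1571/31; u1+u2 = 1157/31 + 1571/31 = 88, on the frontier.)

1157/31


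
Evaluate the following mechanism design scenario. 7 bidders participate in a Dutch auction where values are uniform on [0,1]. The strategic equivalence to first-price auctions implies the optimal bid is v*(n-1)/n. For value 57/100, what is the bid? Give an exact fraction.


Step 1: Dutch auctions are strategically equivalent to first-price auctions
Step 2: The equilibrium bid is b(v) = v*(n-1)/n
Step 3: b = 57/100 * 6/7
Step 4: b = 171/350

171/350


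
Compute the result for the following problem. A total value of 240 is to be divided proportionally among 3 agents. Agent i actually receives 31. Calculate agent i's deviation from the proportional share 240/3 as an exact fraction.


Step 1: Proportional share = 240/3 = 80
Step 2: Agent's actual allocation = 31
Step 3: Excess = 31 - 80 = -49

-49


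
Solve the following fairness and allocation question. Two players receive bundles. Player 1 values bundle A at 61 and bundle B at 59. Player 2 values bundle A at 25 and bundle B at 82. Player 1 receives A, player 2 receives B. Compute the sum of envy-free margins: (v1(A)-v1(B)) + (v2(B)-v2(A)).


Step 1: Player 1's margin = v1(A) - v1(B) = 61 - 59 = 2
Step 2: Player 2's margin = v2(B) - v2(A) = 82 - 25 = 57
Step 3: Total margin = 2 + 57 = 59

59


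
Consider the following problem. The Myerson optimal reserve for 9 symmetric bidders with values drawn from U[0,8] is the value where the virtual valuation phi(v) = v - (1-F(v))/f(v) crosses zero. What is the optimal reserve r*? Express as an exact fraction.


Step 1: For U[0,8], F(v) = v/8 and f(v) = 1/8
Step 2: phi(v) = v - (1 - v/8)/(1/8) = v - (8 - v) = 2v - 8
Step 3: Set phi(r*) = 0: 2r* - 8 = 0
Step 4: r* = 8/2 = 4 (the number of bidders n = 9 does not enter)

4


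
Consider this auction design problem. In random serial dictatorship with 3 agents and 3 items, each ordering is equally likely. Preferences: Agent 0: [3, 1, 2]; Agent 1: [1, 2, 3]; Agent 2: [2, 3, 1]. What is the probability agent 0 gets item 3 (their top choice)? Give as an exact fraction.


Step 1: Agent 0 wants item 3
Step 2: There are 6 possible orderings of agents
Step 3: In 6 orderings, agent 0 gets item 3
Step 4: Probability = 6/6 = 1

1


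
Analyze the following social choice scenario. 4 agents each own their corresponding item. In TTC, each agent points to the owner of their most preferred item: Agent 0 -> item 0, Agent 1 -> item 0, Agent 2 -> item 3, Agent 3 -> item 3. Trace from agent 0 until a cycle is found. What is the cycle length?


Step 1: Trace the pointer graph from agent 0: 0 -> 0
Step 2: A cycle is detected when we revisit agent 0
Step 3: The cycle is: 0 -> 0
Step 4: Cycle length = 1

1


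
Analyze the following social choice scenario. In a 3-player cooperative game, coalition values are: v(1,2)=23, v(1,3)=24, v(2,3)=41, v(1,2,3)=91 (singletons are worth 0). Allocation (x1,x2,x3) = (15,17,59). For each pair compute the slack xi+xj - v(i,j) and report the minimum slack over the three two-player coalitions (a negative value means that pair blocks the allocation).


Step 1: Slack for coalition (1,2): x1+x2 - v12 = 32 - 23 = 9
Step 2: Slack for coalition (1,3): x1+x3 - v13 = 74 - 24 = 50
Step 3: Slack for coalition (2,3): x2+x3 - v23 = 76 - 41 = 35
Step 4: Minimum slack = min(9, 50, 35) = 9, attained by (1,2); no pair can gain by deviating, so the allocation is in the core

9


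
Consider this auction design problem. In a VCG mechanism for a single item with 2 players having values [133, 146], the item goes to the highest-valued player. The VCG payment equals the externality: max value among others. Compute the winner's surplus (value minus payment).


Step 1: The winner is the agent with the highest value: agent 1 with value 146
Step 2: Values of other agents: [133]
Step 3: VCG payment = max of others' values = 133
Step 4: Surplus = 146 - 133 = 13

13


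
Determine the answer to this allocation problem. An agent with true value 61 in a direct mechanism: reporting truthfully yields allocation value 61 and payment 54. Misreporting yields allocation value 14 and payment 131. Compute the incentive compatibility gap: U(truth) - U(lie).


Step 1: U(truth) = value - payment = 61 - 54 = 7
Step 2: U(lie) = allocation - payment = 14 - 131 = -117
Step 3: IC gap = 7 - (-117) = 124

124


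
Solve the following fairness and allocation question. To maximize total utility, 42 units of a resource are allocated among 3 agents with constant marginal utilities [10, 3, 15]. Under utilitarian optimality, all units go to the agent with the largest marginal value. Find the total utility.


Step 1: The marginal utilities are [10, 3, 15]
Step 2: The highest marginal utility is 15
Step 3: All 42 units go to that agent
Step 4: Total utility = 15 * 42 = 630

630


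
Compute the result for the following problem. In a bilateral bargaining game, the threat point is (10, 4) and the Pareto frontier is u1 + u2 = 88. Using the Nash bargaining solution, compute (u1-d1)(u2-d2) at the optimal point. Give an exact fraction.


Step 1: The Nash solution splits surplus symmetrically above the disagreement point
Step 2: u1 = (total + d1 - d2)/2 = (88 + 10 - 4)/2 = 47
Step 3: u2 = (total - d1 + d2)/2 = (88 - 10 + 4)/2 = 41
Step 4: Nash product = (47 - 10) * (41 - 4)
Step 5: = 37 * 37 = 1369

1369


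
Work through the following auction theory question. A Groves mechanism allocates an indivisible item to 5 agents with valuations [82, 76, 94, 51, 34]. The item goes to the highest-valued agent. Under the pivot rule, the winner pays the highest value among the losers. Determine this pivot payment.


Step 1: The efficient winner is agent 2 with value 94
Step 2: Other agents' values: [82, 76, 51, 34]
Step 3: Pivot payment = max(others) = 82
Step 4: The winner pays 82

82


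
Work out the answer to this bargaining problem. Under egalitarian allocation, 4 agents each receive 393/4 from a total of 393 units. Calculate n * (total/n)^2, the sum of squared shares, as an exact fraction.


Step 1: Each agent's share = 393/4
Step 2: Square of each share = (393/4)^2 = 154449/16
Step 3: Sum of squares = 4 * 154449/16 = 154449/4

154449/4


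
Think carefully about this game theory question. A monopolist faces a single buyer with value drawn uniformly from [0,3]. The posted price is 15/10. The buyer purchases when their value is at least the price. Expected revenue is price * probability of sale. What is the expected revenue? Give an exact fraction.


Step 1: Posted price r = 3/2, value support [0,3]
Step 2: P(v >= r) = (3 - 3/2)/3 = 1/2
Step 3: Expected revenue = r * P(v >= r) = 3/2 * 1/2
Step 4: Revenue = 3/4

3/4


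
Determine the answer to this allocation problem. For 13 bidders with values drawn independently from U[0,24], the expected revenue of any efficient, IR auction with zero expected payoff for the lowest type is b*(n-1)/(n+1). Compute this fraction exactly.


Step 1: By Revenue Equivalence, expected revenue = b*(n-1)/(n+1)
Step 2: Substituting n = 13, b = 24
Step 3: Revenue = 24*(13-1)/(13+1) = 24*12/14
Step 4: Revenue = 288/14 = 144/7

144/7


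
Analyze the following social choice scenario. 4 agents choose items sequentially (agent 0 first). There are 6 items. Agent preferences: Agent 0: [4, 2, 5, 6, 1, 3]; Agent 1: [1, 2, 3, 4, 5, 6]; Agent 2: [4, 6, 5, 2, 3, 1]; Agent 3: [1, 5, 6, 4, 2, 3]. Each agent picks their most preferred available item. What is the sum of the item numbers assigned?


Step 1: Agent 0 picks item 4
Step 2: Agent 1 picks item 1
Step 3: Agent 2 picks item 6
Step 4: Agent 3 picks item 5
Step 5: Sum = 4 + 1 + 6 + 5 = 16

16


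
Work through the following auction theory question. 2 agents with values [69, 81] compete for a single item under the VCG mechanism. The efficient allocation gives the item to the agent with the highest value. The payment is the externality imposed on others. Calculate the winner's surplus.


Step 1: The winner is the agent with the highest value: agent 1 with value 81
Step 2: Values of other agents: [69]
Step 3: VCG payment = max of others' values = 69
Step 4: Surplus = 81 - 69 = 12

12


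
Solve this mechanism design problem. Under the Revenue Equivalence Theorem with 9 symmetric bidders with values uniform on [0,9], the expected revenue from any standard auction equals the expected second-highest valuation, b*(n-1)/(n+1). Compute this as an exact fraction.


Step 1: By Revenue Equivalence, expected revenue = b*(n-1)/(n+1)
Step 2: Substituting n = 9, b = 9
Step 3: Revenue = 9*(9-1)/(9+1) = 9*8/10
Step 4: Revenue = 72/10 = 36/5

36/5


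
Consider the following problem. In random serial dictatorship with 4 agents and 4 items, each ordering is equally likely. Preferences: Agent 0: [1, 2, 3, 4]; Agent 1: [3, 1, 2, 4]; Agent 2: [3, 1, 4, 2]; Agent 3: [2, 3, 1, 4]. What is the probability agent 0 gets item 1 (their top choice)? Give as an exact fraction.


Step 1: Agent 0 wants item 1
Step 2: There are 24 possible orderings of agents
Step 3: In 16 orderings, agent 0 gets item 1
Step 4: Probability = 16/24 = 2/3

2/3


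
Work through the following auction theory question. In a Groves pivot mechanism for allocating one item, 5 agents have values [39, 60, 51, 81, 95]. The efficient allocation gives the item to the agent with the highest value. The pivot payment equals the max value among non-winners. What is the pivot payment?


Step 1: The efficient winner is agent 4 with value 95
Step 2: Other agents' values: [39, 60, 51, 81]
Step 3: Pivot payment = max(others) = 81
Step 4: The winner pays 81

81


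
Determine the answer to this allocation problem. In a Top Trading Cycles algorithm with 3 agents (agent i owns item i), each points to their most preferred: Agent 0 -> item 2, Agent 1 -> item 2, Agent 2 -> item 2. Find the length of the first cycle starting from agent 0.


Step 1: Trace the pointer graph from agent 0: 0 -> 2 -> 2
Step 2: A cycle is detected when we revisit agent 2
Step 3: The cycle is: 2 -> 2
Step 4: Cycle length = 1

1


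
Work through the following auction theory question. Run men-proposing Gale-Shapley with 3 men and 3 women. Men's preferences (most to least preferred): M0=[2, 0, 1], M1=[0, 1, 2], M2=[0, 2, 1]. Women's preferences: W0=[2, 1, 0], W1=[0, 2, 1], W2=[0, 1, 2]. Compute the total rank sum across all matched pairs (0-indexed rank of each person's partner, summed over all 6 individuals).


Step 1: Run Gale-Shapley (men propose, women hold best offer):
  M0 proposes to W2; she accepts
  M1 proposes to W0; she accepts
  M2 proposes to W0; she switches from M1
  M1 proposes to W1; she accepts
Step 2: Final matching: W0-M2, W1-M1, W2-M0
Step 3: 0-indexed ranks (man's rank of his match, then woman's): 0 + 0 + 1 + 2 + 0 + 0
Step 4: Total rank sum = 3

3


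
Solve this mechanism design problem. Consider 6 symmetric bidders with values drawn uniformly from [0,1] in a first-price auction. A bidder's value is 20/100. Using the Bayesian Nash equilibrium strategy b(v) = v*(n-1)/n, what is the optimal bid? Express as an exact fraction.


Step 1: The symmetric BNE bidding function is b(v) = v * (n-1) / n
Step 2: Substitute v = 1/5 and n = 6
Step 3: b = 1/5 * 5/6
Step 4: b = 1/6

1/6


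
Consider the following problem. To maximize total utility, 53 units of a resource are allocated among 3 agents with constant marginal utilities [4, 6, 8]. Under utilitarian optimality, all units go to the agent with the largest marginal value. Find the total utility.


Step 1: The marginal utilities are [4, 6, 8]
Step 2: The highest marginal utility is 8
Step 3: All 53 units go to that agent
Step 4: Total utility = 8 * 53 = 424

424


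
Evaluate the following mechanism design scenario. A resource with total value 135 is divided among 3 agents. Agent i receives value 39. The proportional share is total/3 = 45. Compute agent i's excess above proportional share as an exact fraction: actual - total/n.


Step 1: Proportional share = 135/3 = 45
Step 2: Agent's actual allocation = 39
Step 3: Excess = 39 - 45 = -6

-6


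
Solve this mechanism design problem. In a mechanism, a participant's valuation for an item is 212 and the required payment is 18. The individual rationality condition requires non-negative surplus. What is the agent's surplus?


Step 1: Surplus = value - payment = 212 - 18 = 194
Step 2: IR is satisfied (surplus >= 0)

194


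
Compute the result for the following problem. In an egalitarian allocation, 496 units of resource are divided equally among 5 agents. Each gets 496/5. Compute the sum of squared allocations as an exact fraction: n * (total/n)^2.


Step 1: Each agent's share = 496/5
Step 2: Square of each share = (496/5)^2 = 246016/25
Step 3: Sum of squares = 5 * 246016/25 = 246016/5

246016/5


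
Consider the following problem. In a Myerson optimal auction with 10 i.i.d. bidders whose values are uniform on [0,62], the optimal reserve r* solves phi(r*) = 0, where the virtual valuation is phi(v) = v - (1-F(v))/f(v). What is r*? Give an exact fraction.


Step 1: For U[0,62], F(v) = v/62 and f(v) = 1/62
Step 2: phi(v) = v - (1 - v/62)/(1/62) = v - (62 - v) = 2v - 62
Step 3: Set phi(r*) = 0: 2r* - 62 = 0
Step 4: r* = 62/2 = 31 (the number of bidders n = 10 does not enter)

31


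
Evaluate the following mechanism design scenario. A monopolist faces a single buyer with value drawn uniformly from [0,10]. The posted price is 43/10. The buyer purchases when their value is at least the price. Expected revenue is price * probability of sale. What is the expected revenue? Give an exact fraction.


Step 1: Posted price r = 43/10, value support [0,10]
Step 2: P(v >= r) = (10 - 43/10)/10 = 57/100
Step 3: Expected revenue = r * P(v >= r) = 43/10 * 57/100
Step 4: Revenue = 2451/1000

2451/1000


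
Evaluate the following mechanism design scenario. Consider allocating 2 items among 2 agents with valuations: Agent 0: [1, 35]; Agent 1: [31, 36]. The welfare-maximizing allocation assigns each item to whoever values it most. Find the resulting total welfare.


Step 1: For each item, find the maximum value among all agents.
Step 2: Item 0 -> Agent 1 (value 31)
Step 3: Item 1 -> Agent 1 (value 36)
Step 4: Total welfare = 31 + 36 = 67

67


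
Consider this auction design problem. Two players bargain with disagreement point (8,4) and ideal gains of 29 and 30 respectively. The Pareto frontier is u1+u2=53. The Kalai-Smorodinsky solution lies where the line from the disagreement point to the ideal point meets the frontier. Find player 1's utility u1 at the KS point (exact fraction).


Step 1: At the KS point, (u1-d1)/r1 = (u2-d2)/r2 = t and u1+u2 = 53
Step 2: u1 = d1 + r1*t and u2 = d2 + r2*t, so (d1 + r1*t) + (d2 + r2*t) = 53
Step 3: t = (53 - 8 - 4)/(29 + 30) = 41/59
Step 4: u1 = d1 + r1*t = 8 + 29 * 41/59 = 1661/59
Step 5: (Check: u2 = d2 + r2*t = 1466/59; u1+u2 = 1661/59 + 1466/59 = 53, on the frontier.)

1661/59


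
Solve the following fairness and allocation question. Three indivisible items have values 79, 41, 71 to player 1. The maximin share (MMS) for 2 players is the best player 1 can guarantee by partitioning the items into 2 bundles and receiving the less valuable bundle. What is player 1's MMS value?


Step 1: Item values = 79, 41, 71
Step 2: Enumerate all 2-bundle partitions and take the smaller bundle:
  Partition 1: {79} vs {41,71} -> bundles 79, 112; min = 79
  Partition 2: {41} vs {79,71} -> bundles 41, 150; min = 41
  Partition 3: {71} vs {79,41} -> bundles 71, 120; min = 71
Step 3: MMS = max(79, 41, 71) = 79

79


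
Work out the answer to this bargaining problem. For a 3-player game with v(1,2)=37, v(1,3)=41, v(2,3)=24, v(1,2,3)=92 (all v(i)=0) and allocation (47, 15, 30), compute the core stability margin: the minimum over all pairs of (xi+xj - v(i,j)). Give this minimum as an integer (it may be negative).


Step 1: Slack for coalition (1,2): x1+x2 - v12 = 62 - 37 = 25
Step 2: Slack for coalition (1,3): x1+x3 - v13 = 77 - 41 = 36
Step 3: Slack for coalition (2,3): x2+x3 - v23 = 45 - 24 = 21
Step 4: Minimum slack = min(25, 36, 21) = 21, attained by (2,3); no pair can gain by deviating, so the allocation is in the core

21


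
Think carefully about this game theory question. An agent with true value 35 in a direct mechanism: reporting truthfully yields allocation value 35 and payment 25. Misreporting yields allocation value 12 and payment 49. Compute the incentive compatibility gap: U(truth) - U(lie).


Step 1: U(truth) = value - payment = 35 - 25 = 10
Step 2: U(lie) = allocation - payment = 12 - 49 = -37
Step 3: IC gap = 10 - (-37) = 47

47


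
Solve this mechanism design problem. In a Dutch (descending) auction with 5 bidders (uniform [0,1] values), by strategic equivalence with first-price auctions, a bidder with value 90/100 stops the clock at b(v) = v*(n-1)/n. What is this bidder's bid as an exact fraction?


Step 1: Dutch auctions are strategically equivalent to first-price auctions
Step 2: The equilibrium bid is b(v) = v*(n-1)/n
Step 3: b = 9/10 * 4/5
Step 4: b = 18/25

18/25


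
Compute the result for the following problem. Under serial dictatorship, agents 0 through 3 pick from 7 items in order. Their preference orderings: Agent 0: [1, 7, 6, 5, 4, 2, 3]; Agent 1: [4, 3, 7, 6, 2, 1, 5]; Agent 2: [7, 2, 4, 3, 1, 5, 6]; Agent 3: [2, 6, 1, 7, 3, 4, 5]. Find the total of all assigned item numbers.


Step 1: Agent 0 picks item 1
Step 2: Agent 1 picks item 4
Step 3: Agent 2 picks item 7
Step 4: Agent 3 picks item 2
Step 5: Sum = 1 + 4 + 7 + 2 = 14

14


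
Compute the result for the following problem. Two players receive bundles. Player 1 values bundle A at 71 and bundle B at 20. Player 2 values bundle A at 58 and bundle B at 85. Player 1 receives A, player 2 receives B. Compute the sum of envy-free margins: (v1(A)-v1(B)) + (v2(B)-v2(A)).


Step 1: Player 1's margin = v1(A) - v1(B) = 71 - 20 = 51
Step 2: Player 2's margin = v2(B) - v2(A) = 85 - 58 = 27
Step 3: Total margin = 51 + 27 = 78

78


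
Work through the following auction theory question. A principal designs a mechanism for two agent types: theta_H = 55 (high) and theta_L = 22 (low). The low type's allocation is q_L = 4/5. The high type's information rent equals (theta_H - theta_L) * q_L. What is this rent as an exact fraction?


Step 1: theta_H - theta_L = 55 - 22 = 33
Step 2: Information rent = (theta_H - theta_L) * q_L
Step 3: = 33 * 4/5
Step 4: = 132/5

132/5


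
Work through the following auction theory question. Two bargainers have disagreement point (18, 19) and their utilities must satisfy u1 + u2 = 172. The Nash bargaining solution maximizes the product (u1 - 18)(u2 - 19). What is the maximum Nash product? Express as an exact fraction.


Step 1: The Nash solution splits surplus symmetrically above the disagreement point
Step 2: u1 = (total + d1 - d2)/2 = (172 + 18 - 19)/2 = 171/2
Step 3: u2 = (total - d1 + d2)/2 = (172 - 18 + 19)/2 = 173/2
Step 4: Nash product = (171/2 - 18) * (173/2 - 19)
Step 5: = 135/2 * 135/2 = 18225/4

18225/4


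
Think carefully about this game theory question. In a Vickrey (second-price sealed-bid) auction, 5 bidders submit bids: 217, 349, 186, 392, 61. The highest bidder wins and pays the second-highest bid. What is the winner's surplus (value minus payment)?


Step 1: Sort bids in descending order: 392, 349, 217, 186, 61
Step 2: The winning bid is the highest: 392
Step 3: The payment equals the second-highest bid: 349
Step 4: Surplus = winner's bid - payment = 392 - 349 = 43

43


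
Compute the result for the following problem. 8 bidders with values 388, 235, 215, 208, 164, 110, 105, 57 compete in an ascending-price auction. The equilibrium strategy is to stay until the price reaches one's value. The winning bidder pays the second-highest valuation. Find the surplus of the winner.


Step 1: Identify the highest value: 388
Step 2: Identify the second-highest value: 235
Step 3: The final price = second-highest value = 235
Step 4: Surplus = 388 - 235 = 153

153


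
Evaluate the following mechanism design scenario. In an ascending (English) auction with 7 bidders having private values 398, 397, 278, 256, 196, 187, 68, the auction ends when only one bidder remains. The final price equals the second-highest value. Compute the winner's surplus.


Step 1: Identify the highest value: 398
Step 2: Identify the second-highest value: 397
Step 3: The final price = second-highest value = 397
Step 4: Surplus = 398 - 397 = 1

1


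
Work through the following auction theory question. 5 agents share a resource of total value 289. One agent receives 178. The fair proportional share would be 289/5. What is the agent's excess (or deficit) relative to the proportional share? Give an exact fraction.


Step 1: Proportional share = 289/5
Step 2: Agent's actual allocation = 178
Step 3: Excess = 178 - 289/5 = 601/5

601/5


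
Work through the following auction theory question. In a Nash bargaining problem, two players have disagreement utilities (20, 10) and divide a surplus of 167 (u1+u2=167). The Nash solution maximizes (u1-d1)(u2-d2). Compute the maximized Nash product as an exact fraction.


Step 1: The Nash solution splits surplus symmetrically above the disagreement point
Step 2: u1 = (total + d1 - d2)/2 = (167 + 20 - 10)/2 = 177/2
Step 3: u2 = (total - d1 + d2)/2 = (167 - 20 + 10)/2 = 157/2
Step 4: Nash product = (177/2 - 20) * (157/2 - 10)
Step 5: = 137/2 * 137/2 = 18769/4

18769/4


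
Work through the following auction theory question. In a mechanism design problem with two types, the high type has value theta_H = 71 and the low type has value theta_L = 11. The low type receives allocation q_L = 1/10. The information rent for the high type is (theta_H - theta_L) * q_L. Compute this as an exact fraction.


Step 1: theta_H - theta_L = 71 - 11 = 60
Step 2: Information rent = (theta_H - theta_L) * q_L
Step 3: = 60 * 1/10
Step 4: = 6

6


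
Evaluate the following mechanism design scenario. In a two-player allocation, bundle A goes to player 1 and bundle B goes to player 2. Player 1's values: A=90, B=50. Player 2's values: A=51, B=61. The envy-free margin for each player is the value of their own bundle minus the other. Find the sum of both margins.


Step 1: Player 1's margin = v1(A) - v1(B) = 90 - 50 = 40
Step 2: Player 2's margin = v2(B) - v2(A) = 61 - 51 = 10
Step 3: Total margin = 40 + 10 = 50

50


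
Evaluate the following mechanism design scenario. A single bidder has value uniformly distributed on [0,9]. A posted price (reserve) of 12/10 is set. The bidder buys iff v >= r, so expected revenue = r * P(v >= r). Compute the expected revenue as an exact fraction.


Step 1: Posted price r = 6/5, value support [0,9]
Step 2: P(v >= r) = (9 - 6/5)/9 = 13/15
Step 3: Expected revenue = r * P(v >= r) = 6/5 * 13/15
Step 4: Revenue = 26/25

26/25


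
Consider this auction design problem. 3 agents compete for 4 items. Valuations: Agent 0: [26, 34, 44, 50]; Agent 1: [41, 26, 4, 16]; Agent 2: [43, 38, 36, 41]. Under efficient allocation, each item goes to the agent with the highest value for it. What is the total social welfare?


Step 1: For each item, find the maximum value among all agents.
Step 2: Item 0 -> Agent 2 (value 43)
Step 3: Item 1 -> Agent 2 (value 38)
Step 4: Item 2 -> Agent 0 (value 44)
Step 5: Item 3 -> Agent 0 (value 50)
Step 6: Total welfare = 43 + 38 + 44 + 50 = 175

175


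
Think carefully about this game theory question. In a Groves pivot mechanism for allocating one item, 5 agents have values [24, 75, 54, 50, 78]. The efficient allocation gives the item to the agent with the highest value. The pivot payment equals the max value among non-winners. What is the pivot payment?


Step 1: The efficient winner is agent 4 with value 78
Step 2: Other agents' values: [24, 75, 54, 50]
Step 3: Pivot payment = max(others) = 75
Step 4: The winner pays 75

75
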